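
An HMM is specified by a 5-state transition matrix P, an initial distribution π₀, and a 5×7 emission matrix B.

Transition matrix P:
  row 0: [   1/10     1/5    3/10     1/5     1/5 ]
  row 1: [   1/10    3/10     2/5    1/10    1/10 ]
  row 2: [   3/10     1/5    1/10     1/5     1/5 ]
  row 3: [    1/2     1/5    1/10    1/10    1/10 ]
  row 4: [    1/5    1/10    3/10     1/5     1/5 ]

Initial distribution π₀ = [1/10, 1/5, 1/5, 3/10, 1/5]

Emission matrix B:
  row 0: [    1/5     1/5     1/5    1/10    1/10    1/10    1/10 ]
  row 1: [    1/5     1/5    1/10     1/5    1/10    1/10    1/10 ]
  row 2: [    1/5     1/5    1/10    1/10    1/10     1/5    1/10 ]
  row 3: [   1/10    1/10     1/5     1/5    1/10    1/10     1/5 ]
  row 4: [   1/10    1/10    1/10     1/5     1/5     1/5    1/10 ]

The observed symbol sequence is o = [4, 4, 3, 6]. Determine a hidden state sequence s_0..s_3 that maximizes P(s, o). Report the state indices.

t=0: δ = [1.000e-02, 2.000e-02, 2.000e-02, 3.000e-02, 4.000e-02]  (obs o_0=4)
t=1: δ = [1.500e-03, 6.000e-04, 1.200e-03, 8.000e-04, 1.600e-03]  ψ = [3, 1, 4, 4, 4]  (obs o_1=4)
t=2: δ = [4.000e-05, 6.000e-05, 4.800e-05, 6.400e-05, 6.400e-05]  ψ = [3, 0, 4, 4, 4]  (obs o_2=3)
t=3: δ = [3.200e-06, 1.800e-06, 2.400e-06, 2.560e-06, 1.280e-06]  ψ = [3, 1, 1, 4, 4]  (obs o_3=6)
backtrack: best end state = 0; path = [4, 4, 3, 0]

path = [4, 4, 3, 0]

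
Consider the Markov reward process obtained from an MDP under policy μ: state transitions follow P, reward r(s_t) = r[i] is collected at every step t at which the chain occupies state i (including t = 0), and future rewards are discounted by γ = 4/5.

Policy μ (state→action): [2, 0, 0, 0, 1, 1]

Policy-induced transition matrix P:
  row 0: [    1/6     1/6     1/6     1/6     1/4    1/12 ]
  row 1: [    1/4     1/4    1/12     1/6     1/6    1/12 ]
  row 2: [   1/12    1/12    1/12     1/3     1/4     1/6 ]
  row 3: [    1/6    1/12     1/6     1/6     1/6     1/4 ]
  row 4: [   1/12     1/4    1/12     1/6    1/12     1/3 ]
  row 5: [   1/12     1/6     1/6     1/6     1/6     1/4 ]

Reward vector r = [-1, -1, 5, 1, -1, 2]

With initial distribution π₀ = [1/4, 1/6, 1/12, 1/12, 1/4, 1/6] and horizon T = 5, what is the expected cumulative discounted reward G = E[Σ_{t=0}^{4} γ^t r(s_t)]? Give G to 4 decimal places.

t=0: π = [0.2500, 0.1667, 0.0833, 0.0833, 0.2500, 0.1667], E[r] = 0.1667, γ^t·E[r] = 0.166667, running G = 0.166667
t=1: π = [0.1389, 0.1875, 0.1250, 0.1806, 0.1736, 0.1944], E[r] = 0.6944, γ^t·E[r] = 0.555556, running G = 0.722222
t=2: π = [0.1412, 0.1713, 0.1262, 0.1875, 0.1742, 0.1997], E[r] = 0.7309, γ^t·E[r] = 0.467778, running G = 1.190000
t=3: π = [0.1393, 0.1693, 0.1274, 0.1877, 0.1744, 0.2019], E[r] = 0.7453, γ^t·E[r] = 0.381605, running G = 1.571605
t=4: π = [0.1388, 0.1691, 0.1274, 0.1879, 0.1744, 0.2025], E[r] = 0.7477, γ^t·E[r] = 0.306258, running G = 1.877863

G = 1.8779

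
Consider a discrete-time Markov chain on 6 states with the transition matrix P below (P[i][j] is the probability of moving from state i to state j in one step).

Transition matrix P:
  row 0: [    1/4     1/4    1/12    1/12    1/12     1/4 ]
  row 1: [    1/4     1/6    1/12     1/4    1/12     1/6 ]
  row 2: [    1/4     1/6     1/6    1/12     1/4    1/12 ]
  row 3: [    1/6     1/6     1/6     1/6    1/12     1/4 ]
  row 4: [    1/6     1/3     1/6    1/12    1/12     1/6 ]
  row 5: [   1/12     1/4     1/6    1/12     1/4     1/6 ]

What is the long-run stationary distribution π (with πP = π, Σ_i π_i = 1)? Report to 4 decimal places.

π = [0.1973, 0.2210, 0.1318, 0.1311, 0.1358, 0.1830]

Balance equations π_j = Σ_i π_i·P[i][j]:
  π_0 = 1/4·π_0 + 1/4·π_1 + 1/4·π_2 + 1/6·π_3 + 1/6·π_4 + 1/12·π_5
  π_1 = 1/4·π_0 + 1/6·π_1 + 1/6·π_2 + 1/6·π_3 + 1/3·π_4 + 1/4·π_5
  π_2 = 1/12·π_0 + 1/12·π_1 + 1/6·π_2 + 1/6·π_3 + 1/6·π_4 + 1/6·π_5
  π_3 = 1/12·π_0 + 1/4·π_1 + 1/12·π_2 + 1/6·π_3 + 1/12·π_4 + 1/12·π_5
  π_4 = 1/12·π_0 + 1/12·π_1 + 1/4·π_2 + 1/12·π_3 + 1/12·π_4 + 1/4·π_5
  normalize: π_0 + π_1 + π_2 + π_3 + π_4 + π_5 = 1
Solving the linear system gives exactly π = [16633/84324, 18635/84324, 3705/28108, 5527/42162, 2863/21081, 5145/28108].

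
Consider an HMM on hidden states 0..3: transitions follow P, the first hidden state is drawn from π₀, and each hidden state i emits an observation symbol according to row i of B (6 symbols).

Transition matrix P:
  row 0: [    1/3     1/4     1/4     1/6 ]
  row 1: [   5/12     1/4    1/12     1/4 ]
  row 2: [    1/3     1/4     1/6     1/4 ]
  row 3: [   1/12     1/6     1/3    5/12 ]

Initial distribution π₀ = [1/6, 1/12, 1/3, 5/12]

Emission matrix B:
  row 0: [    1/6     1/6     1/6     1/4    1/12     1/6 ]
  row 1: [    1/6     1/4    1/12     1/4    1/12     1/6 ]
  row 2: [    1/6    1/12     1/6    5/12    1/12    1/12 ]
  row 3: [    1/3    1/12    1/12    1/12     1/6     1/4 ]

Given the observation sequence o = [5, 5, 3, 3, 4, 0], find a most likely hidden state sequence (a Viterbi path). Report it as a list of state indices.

t=0: δ = [2.778e-02, 1.389e-02, 2.778e-02, 1.042e-01]  (obs o_0=5)
t=1: δ = [1.543e-03, 2.894e-03, 2.894e-03, 1.085e-02]  ψ = [0, 3, 3, 3]  (obs o_1=5)
t=2: δ = [3.014e-04, 4.521e-04, 1.507e-03, 3.768e-04]  ψ = [1, 3, 3, 3]  (obs o_2=3)
t=3: δ = [1.256e-04, 9.419e-05, 1.047e-04, 3.140e-05]  ψ = [2, 2, 2, 2]  (obs o_3=3)
t=4: δ = [3.489e-06, 2.616e-06, 2.616e-06, 4.361e-06]  ψ = [0, 0, 0, 2]  (obs o_4=4)
t=5: δ = [1.938e-07, 1.454e-07, 2.423e-07, 6.056e-07]  ψ = [0, 0, 3, 3]  (obs o_5=0)
backtrack: best end state = 3; path = [3, 3, 2, 2, 3, 3]

path = [3, 3, 2, 2, 3, 3]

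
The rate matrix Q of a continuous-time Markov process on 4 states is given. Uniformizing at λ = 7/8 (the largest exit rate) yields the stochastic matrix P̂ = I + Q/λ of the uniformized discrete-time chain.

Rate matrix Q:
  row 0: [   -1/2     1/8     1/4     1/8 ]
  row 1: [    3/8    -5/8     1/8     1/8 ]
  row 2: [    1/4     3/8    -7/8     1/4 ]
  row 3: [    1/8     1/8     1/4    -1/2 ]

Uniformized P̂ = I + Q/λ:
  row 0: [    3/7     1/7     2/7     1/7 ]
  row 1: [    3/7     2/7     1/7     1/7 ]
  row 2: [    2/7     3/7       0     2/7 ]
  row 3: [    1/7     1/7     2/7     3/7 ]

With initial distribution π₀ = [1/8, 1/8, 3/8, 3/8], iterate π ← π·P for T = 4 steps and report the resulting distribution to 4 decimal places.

t=0: π = [0.1250, 0.1250, 0.3750, 0.3750]
t=1: π = [0.2679, 0.2679, 0.1607, 0.3036]
t=2: π = [0.3189, 0.2270, 0.2015, 0.2526]
t=3: π = [0.3276, 0.2329, 0.1957, 0.2438]
t=4: π = [0.3310, 0.2320, 0.1965, 0.2405]

π = [0.3310, 0.2320, 0.1965, 0.2405]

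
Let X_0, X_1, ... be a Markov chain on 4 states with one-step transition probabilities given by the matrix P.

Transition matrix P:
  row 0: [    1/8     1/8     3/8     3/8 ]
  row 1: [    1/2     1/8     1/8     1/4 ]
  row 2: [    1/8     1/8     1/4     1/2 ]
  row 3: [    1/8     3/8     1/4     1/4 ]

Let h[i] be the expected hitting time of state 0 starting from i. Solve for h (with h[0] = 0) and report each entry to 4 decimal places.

First-step conditioning: h[0] = 0; for i ≠ 0, h[i] = 1 + Σ_k P[i][k]·h[k].
  h[1] = 1 + 1/8·h[1] + 1/8·h[2] + 1/4·h[3]
  h[2] = 1 + 1/8·h[1] + 1/4·h[2] + 1/2·h[3]
  h[3] = 1 + 3/8·h[1] + 1/4·h[2] + 1/4·h[3]
Solving the 3×3 linear system over states ≠ 0 gives exactly h = [0, 72/23, 112/23, 104/23] (h[0] = 0 is the target).

h = [0.0000, 3.1304, 4.8696, 4.5217]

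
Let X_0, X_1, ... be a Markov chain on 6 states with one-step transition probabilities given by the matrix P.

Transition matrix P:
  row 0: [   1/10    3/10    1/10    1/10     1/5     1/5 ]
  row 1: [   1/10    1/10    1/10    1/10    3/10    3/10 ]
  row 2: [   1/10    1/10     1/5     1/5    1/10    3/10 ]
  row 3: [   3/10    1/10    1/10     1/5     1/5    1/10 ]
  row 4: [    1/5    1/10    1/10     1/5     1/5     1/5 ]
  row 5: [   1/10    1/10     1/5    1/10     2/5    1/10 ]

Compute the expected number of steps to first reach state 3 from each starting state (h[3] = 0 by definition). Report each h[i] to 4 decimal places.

First-step conditioning: h[3] = 0; for i ≠ 3, h[i] = 1 + Σ_k P[i][k]·h[k].
  h[0] = 1 + 1/10·h[0] + 3/10·h[1] + 1/10·h[2] + 1/5·h[4] + 1/5·h[5]
  h[1] = 1 + 1/10·h[0] + 1/10·h[1] + 1/10·h[2] + 3/10·h[4] + 3/10·h[5]
  h[2] = 1 + 1/10·h[0] + 1/10·h[1] + 1/5·h[2] + 1/10·h[4] + 3/10·h[5]
  h[4] = 1 + 1/5·h[0] + 1/10·h[1] + 1/10·h[2] + 1/5·h[4] + 1/5·h[5]
  h[5] = 1 + 1/10·h[0] + 1/10·h[1] + 1/5·h[2] + 2/5·h[4] + 1/10·h[5]
Solving the 5×5 linear system over states ≠ 3 gives exactly h = [121900/16793, 120650/16793, 15660/2399, 0, 109960/16793, 118840/16793] (h[3] = 0 is the target).

h = [7.2590, 7.1845, 6.5277, 0.0000, 6.5480, 7.0768]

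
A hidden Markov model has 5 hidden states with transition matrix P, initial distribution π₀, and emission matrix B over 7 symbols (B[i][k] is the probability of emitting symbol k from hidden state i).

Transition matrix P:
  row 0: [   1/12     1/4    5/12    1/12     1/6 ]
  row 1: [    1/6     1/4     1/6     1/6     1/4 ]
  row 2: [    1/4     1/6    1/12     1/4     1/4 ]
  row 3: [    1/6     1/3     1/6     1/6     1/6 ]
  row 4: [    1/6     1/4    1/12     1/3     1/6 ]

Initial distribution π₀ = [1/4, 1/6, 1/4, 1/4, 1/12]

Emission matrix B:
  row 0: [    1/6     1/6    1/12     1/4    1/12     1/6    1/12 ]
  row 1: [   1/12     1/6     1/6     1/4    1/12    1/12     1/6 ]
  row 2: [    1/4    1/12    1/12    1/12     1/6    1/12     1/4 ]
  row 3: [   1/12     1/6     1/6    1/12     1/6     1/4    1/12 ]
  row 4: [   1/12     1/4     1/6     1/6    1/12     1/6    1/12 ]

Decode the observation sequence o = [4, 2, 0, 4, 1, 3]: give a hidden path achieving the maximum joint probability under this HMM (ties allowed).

path = [3, 1, 0, 2, 4, 1]

t=0: δ = [2.083e-02, 1.389e-02, 4.167e-02, 4.167e-02, 6.944e-03]  (obs o_0=4)
t=1: δ = [8.681e-04, 2.315e-03, 7.234e-04, 1.736e-03, 1.736e-03]  ψ = [2, 3, 0, 2, 2]  (obs o_1=2)
t=2: δ = [6.430e-05, 4.823e-05, 9.645e-05, 4.823e-05, 4.823e-05]  ψ = [1, 1, 1, 4, 1]  (obs o_2=0)
t=3: δ = [2.009e-06, 1.340e-06, 4.465e-06, 4.019e-06, 2.009e-06]  ψ = [2, 0, 0, 2, 2]  (obs o_3=4)
t=4: δ = [1.861e-07, 2.233e-07, 6.977e-08, 1.861e-07, 2.791e-07]  ψ = [2, 3, 0, 2, 2]  (obs o_4=1)
t=5: δ = [1.163e-08, 1.744e-08, 6.460e-09, 7.752e-09, 9.303e-09]  ψ = [4, 4, 0, 4, 1]  (obs o_5=3)
backtrack: best end state = 1; path = [3, 1, 0, 2, 4, 1]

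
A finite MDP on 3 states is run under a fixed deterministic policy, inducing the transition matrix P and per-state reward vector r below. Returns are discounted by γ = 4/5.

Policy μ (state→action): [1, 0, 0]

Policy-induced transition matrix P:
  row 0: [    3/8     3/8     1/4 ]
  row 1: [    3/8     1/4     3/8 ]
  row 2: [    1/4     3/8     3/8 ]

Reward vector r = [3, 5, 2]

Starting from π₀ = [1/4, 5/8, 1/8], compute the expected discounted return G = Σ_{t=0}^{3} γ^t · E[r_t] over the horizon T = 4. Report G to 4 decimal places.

t=0: π = [0.2500, 0.6250, 0.1250], E[r] = 4.1250, γ^t·E[r] = 4.125000, running G = 4.125000
t=1: π = [0.3594, 0.2969, 0.3438], E[r] = 3.2500, γ^t·E[r] = 2.600000, running G = 6.725000
t=2: π = [0.3320, 0.3379, 0.3301], E[r] = 3.3457, γ^t·E[r] = 2.141250, running G = 8.866250
t=3: π = [0.3337, 0.3328, 0.3335], E[r] = 3.3320, γ^t·E[r] = 1.706000, running G = 10.572250

G = 10.5723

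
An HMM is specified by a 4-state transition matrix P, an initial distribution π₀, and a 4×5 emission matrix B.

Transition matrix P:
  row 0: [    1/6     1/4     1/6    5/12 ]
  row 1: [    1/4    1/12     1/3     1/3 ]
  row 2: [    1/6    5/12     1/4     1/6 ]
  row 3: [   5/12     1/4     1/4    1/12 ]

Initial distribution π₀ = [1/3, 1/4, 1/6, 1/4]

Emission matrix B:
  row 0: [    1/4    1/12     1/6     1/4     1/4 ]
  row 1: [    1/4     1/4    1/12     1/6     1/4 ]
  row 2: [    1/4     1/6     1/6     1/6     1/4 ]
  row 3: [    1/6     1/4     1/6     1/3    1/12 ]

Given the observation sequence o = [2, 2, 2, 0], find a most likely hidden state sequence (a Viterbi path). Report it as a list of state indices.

t=0: δ = [5.556e-02, 2.083e-02, 2.778e-02, 4.167e-02]  (obs o_0=2)
t=1: δ = [2.894e-03, 1.157e-03, 1.736e-03, 3.858e-03]  ψ = [3, 0, 3, 0]  (obs o_1=2)
t=2: δ = [2.679e-04, 8.038e-05, 1.608e-04, 2.009e-04]  ψ = [3, 3, 3, 0]  (obs o_2=2)
t=3: δ = [2.093e-05, 1.674e-05, 1.256e-05, 1.861e-05]  ψ = [3, 0, 3, 0]  (obs o_3=0)
backtrack: best end state = 0; path = [3, 0, 3, 0]

path = [3, 0, 3, 0]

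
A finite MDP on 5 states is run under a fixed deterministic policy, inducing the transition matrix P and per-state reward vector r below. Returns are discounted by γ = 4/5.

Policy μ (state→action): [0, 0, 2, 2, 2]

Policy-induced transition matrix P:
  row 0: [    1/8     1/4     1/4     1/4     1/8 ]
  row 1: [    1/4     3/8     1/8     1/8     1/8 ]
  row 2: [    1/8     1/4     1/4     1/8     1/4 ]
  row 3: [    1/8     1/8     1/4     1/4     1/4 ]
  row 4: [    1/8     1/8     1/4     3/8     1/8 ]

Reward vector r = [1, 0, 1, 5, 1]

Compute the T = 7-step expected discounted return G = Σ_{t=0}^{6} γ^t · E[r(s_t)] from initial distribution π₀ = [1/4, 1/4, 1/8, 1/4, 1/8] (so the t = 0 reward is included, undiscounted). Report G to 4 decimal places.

G = 6.5763

t=0: π = [0.2500, 0.2500, 0.1250, 0.2500, 0.1250], E[r] = 1.7500, γ^t·E[r] = 1.750000, running G = 1.750000
t=1: π = [0.1563, 0.2344, 0.2188, 0.2188, 0.1719], E[r] = 1.6406, γ^t·E[r] = 1.312500, running G = 3.062500
t=2: π = [0.1543, 0.2305, 0.2207, 0.2148, 0.1797], E[r] = 1.6289, γ^t·E[r] = 1.042500, running G = 4.105000
t=3: π = [0.1538, 0.2295, 0.2212, 0.2161, 0.1794], E[r] = 1.6348, γ^t·E[r] = 0.837000, running G = 4.942000
t=4: π = [0.1537, 0.2292, 0.2213, 0.2161, 0.1797], E[r] = 1.6351, γ^t·E[r] = 0.669750, running G = 5.611750
t=5: π = [0.1537, 0.2292, 0.2213, 0.2161, 0.1797], E[r] = 1.6354, γ^t·E[r] = 0.535875, running G = 6.147625
t=6: π = [0.1536, 0.2292, 0.2214, 0.2161, 0.1797], E[r] = 1.6354, γ^t·E[r] = 0.428711, running G = 6.576336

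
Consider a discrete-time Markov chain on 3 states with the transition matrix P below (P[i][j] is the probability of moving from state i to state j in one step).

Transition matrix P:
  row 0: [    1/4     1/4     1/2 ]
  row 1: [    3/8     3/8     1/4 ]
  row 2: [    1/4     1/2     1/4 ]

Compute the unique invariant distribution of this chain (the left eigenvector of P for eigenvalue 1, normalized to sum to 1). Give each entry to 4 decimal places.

Balance equations π_j = Σ_i π_i·P[i][j]:
  π_0 = 1/4·π_0 + 3/8·π_1 + 1/4·π_2
  π_1 = 1/4·π_0 + 3/8·π_1 + 1/2·π_2
  normalize: π_0 + π_1 + π_2 = 1
Solving the linear system gives exactly π = [11/37, 14/37, 12/37].

π = [0.2973, 0.3784, 0.3243]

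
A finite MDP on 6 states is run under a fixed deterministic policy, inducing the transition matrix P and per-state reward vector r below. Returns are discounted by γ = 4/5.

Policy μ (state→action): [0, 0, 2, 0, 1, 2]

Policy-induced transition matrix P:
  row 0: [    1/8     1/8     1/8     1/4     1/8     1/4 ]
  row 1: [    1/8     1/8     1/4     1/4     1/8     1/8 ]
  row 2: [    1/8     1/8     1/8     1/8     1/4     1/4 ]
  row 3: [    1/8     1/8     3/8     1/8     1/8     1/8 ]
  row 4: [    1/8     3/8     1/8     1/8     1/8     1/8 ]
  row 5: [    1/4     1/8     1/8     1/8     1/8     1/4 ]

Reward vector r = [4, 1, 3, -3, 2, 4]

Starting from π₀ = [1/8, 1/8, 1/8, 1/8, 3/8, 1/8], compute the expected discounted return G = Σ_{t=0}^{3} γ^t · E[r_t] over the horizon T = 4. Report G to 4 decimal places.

t=0: π = [0.1250, 0.1250, 0.1250, 0.1250, 0.3750, 0.1250], E[r] = 1.8750, γ^t·E[r] = 1.875000, running G = 1.875000
t=1: π = [0.1406, 0.2188, 0.1719, 0.1563, 0.1406, 0.1719], E[r] = 1.7969, γ^t·E[r] = 1.437500, running G = 3.312500
t=2: π = [0.1465, 0.1602, 0.1914, 0.1699, 0.1465, 0.1855], E[r] = 1.8457, γ^t·E[r] = 1.181250, running G = 4.493750
t=3: π = [0.1482, 0.1616, 0.1875, 0.1633, 0.1489, 0.1904], E[r] = 1.8865, γ^t·E[r] = 0.965875, running G = 5.459625

G = 5.4596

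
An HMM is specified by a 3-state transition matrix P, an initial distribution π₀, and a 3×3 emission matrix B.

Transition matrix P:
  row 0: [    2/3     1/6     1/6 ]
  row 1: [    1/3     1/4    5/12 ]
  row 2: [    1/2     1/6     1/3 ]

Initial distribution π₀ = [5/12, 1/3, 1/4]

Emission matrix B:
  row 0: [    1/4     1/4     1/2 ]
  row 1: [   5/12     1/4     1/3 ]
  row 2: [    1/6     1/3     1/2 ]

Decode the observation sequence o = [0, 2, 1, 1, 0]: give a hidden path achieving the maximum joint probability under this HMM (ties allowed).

path = [0, 0, 0, 0, 0]

t=0: δ = [1.042e-01, 1.389e-01, 4.167e-02]  (obs o_0=0)
t=1: δ = [3.472e-02, 1.157e-02, 2.894e-02]  ψ = [0, 1, 1]  (obs o_1=2)
t=2: δ = [5.787e-03, 1.447e-03, 3.215e-03]  ψ = [0, 0, 2]  (obs o_2=1)
t=3: δ = [9.645e-04, 2.411e-04, 3.572e-04]  ψ = [0, 0, 2]  (obs o_3=1)
t=4: δ = [1.608e-04, 6.698e-05, 2.679e-05]  ψ = [0, 0, 0]  (obs o_4=0)
backtrack: best end state = 0; path = [0, 0, 0, 0, 0]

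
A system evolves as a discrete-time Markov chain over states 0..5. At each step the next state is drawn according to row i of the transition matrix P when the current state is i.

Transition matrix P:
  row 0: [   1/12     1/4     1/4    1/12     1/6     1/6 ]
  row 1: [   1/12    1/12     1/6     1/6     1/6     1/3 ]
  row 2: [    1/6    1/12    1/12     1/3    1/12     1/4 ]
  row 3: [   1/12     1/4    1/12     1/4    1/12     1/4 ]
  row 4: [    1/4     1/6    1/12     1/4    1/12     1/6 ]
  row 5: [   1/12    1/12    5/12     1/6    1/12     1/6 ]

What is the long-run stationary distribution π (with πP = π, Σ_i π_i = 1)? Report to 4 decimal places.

π = [0.1167, 0.1475, 0.1901, 0.2153, 0.1053, 0.2250]

Balance equations π_j = Σ_i π_i·P[i][j]:
  π_0 = 1/12·π_0 + 1/12·π_1 + 1/6·π_2 + 1/12·π_3 + 1/4·π_4 + 1/12·π_5
  π_1 = 1/4·π_0 + 1/12·π_1 + 1/12·π_2 + 1/4·π_3 + 1/6·π_4 + 1/12·π_5
  π_2 = 1/4·π_0 + 1/6·π_1 + 1/12·π_2 + 1/12·π_3 + 1/12·π_4 + 5/12·π_5
  π_3 = 1/12·π_0 + 1/6·π_1 + 1/3·π_2 + 1/4·π_3 + 1/4·π_4 + 1/6·π_5
  π_4 = 1/6·π_0 + 1/6·π_1 + 1/12·π_2 + 1/12·π_3 + 1/12·π_4 + 1/12·π_5
  normalize: π_0 + π_1 + π_2 + π_3 + π_4 + π_5 = 1
Solving the linear system gives exactly π = [36908/316177, 46623/316177, 60101/316177, 68087/316177, 33309/316177, 71149/316177].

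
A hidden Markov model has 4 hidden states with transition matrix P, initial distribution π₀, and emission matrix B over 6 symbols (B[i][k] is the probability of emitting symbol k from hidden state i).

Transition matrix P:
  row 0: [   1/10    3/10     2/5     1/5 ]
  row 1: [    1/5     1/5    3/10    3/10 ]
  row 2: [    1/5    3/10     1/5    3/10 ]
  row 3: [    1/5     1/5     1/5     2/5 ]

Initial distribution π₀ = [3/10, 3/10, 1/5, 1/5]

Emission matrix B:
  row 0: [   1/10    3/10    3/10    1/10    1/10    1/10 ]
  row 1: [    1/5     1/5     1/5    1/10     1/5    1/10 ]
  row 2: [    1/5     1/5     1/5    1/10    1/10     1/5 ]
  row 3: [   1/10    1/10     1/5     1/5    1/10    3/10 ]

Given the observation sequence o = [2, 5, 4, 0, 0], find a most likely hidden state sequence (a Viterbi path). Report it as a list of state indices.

t=0: δ = [9.000e-02, 6.000e-02, 4.000e-02, 4.000e-02]  (obs o_0=2)
t=1: δ = [1.200e-03, 2.700e-03, 7.200e-03, 5.400e-03]  ψ = [1, 0, 0, 0]  (obs o_1=5)
t=2: δ = [1.440e-04, 4.320e-04, 1.440e-04, 2.160e-04]  ψ = [2, 2, 2, 2]  (obs o_2=4)
t=3: δ = [8.640e-06, 1.728e-05, 2.592e-05, 1.296e-05]  ψ = [1, 1, 1, 1]  (obs o_3=0)
t=4: δ = [5.184e-07, 1.555e-06, 1.037e-06, 7.776e-07]  ψ = [2, 2, 1, 2]  (obs o_4=0)
backtrack: best end state = 1; path = [0, 2, 1, 2, 1]

path = [0, 2, 1, 2, 1]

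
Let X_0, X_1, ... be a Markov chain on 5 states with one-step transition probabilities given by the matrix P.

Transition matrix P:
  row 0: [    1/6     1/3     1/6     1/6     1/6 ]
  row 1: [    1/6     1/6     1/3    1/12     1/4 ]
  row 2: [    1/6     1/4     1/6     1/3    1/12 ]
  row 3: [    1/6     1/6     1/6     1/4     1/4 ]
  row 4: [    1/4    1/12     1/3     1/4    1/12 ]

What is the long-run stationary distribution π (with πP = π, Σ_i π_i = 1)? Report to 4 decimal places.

π = [0.1807, 0.2018, 0.2284, 0.2203, 0.1687]

Balance equations π_j = Σ_i π_i·P[i][j]:
  π_0 = 1/6·π_0 + 1/6·π_1 + 1/6·π_2 + 1/6·π_3 + 1/4·π_4
  π_1 = 1/3·π_0 + 1/6·π_1 + 1/4·π_2 + 1/6·π_3 + 1/12·π_4
  π_2 = 1/6·π_0 + 1/3·π_1 + 1/6·π_2 + 1/6·π_3 + 1/3·π_4
  π_3 = 1/6·π_0 + 1/12·π_1 + 1/3·π_2 + 1/4·π_3 + 1/4·π_4
  normalize: π_0 + π_1 + π_2 + π_3 + π_4 = 1
Solving the linear system gives exactly π = [739/4089, 275/1363, 934/4089, 901/4089, 230/1363].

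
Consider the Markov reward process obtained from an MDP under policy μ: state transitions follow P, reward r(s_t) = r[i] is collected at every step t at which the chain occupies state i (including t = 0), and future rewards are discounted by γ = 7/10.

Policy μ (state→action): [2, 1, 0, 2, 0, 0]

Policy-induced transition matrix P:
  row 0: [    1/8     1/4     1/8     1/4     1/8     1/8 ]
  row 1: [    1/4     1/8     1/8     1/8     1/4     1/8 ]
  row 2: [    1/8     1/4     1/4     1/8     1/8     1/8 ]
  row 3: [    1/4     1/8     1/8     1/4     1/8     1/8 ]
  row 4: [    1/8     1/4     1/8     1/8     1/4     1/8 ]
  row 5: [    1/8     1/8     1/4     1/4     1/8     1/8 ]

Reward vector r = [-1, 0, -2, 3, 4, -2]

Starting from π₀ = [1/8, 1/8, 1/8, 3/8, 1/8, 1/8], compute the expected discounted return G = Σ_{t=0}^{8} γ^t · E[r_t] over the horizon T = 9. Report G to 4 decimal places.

t=0: π = [0.1250, 0.1250, 0.1250, 0.3750, 0.1250, 0.1250], E[r] = 1.0000, γ^t·E[r] = 1.000000, running G = 1.000000
t=1: π = [0.1875, 0.1719, 0.1563, 0.2031, 0.1563, 0.1250], E[r] = 0.4844, γ^t·E[r] = 0.339063, running G = 1.339063
t=2: π = [0.1719, 0.1875, 0.1602, 0.1895, 0.1660, 0.1250], E[r] = 0.4902, γ^t·E[r] = 0.240215, running G = 1.579277
t=3: π = [0.1721, 0.1873, 0.1606, 0.1858, 0.1692, 0.1250], E[r] = 0.4907, γ^t·E[r] = 0.168318, running G = 1.747595
t=4: π = [0.1716, 0.1877, 0.1607, 0.1854, 0.1696, 0.1250], E[r] = 0.4913, γ^t·E[r] = 0.117954, running G = 1.865550
t=5: π = [0.1716, 0.1877, 0.1607, 0.1852, 0.1697, 0.1250], E[r] = 0.4913, γ^t·E[r] = 0.082578, running G = 1.948128
t=6: π = [0.1716, 0.1878, 0.1607, 0.1852, 0.1697, 0.1250], E[r] = 0.4914, γ^t·E[r] = 0.057808, running G = 2.005935
t=7: π = [0.1716, 0.1878, 0.1607, 0.1852, 0.1697, 0.1250], E[r] = 0.4914, γ^t·E[r] = 0.040465, running G = 2.046401
t=8: π = [0.1716, 0.1878, 0.1607, 0.1852, 0.1697, 0.1250], E[r] = 0.4914, γ^t·E[r] = 0.028326, running G = 2.074727

G = 2.0747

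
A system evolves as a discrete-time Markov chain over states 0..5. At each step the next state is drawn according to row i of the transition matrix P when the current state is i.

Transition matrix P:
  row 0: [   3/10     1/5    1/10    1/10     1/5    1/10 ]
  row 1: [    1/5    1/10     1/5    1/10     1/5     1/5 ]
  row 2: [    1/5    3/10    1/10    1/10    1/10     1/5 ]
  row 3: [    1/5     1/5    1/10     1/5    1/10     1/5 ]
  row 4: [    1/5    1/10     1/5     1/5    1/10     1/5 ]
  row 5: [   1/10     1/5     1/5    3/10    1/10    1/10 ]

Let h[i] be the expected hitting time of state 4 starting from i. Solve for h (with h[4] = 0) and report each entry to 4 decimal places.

First-step conditioning: h[4] = 0; for i ≠ 4, h[i] = 1 + Σ_k P[i][k]·h[k].
  h[0] = 1 + 3/10·h[0] + 1/5·h[1] + 1/10·h[2] + 1/10·h[3] + 1/10·h[5]
  h[1] = 1 + 1/5·h[0] + 1/10·h[1] + 1/5·h[2] + 1/10·h[3] + 1/5·h[5]
  h[2] = 1 + 1/5·h[0] + 3/10·h[1] + 1/10·h[2] + 1/10·h[3] + 1/5·h[5]
  h[3] = 1 + 1/5·h[0] + 1/5·h[1] + 1/10·h[2] + 1/5·h[3] + 1/5·h[5]
  h[5] = 1 + 1/10·h[0] + 1/5·h[1] + 1/5·h[2] + 3/10·h[3] + 1/10·h[5]
Solving the 5×5 linear system over states ≠ 4 gives exactly h = [11855/1867, 24255/3734, 13230/1867, 26705/3734, 0, 26955/3734] (h[4] = 0 is the target).

h = [6.3498, 6.4957, 7.0862, 7.1518, 0.0000, 7.2188]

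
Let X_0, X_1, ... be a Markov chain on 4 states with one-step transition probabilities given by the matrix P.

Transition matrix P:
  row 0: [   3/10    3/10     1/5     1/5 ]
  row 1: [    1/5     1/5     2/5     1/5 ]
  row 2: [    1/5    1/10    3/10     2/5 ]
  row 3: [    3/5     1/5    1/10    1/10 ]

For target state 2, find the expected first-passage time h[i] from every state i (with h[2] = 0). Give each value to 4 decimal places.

h = [4.2908, 3.5106, 0.0000, 4.7518]

First-step conditioning: h[2] = 0; for i ≠ 2, h[i] = 1 + Σ_k P[i][k]·h[k].
  h[0] = 1 + 3/10·h[0] + 3/10·h[1] + 1/5·h[3]
  h[1] = 1 + 1/5·h[0] + 1/5·h[1] + 1/5·h[3]
  h[3] = 1 + 3/5·h[0] + 1/5·h[1] + 1/10·h[3]
Solving the 3×3 linear system over states ≠ 2 gives exactly h = [605/141, 165/47, 0, 670/141] (h[2] = 0 is the target).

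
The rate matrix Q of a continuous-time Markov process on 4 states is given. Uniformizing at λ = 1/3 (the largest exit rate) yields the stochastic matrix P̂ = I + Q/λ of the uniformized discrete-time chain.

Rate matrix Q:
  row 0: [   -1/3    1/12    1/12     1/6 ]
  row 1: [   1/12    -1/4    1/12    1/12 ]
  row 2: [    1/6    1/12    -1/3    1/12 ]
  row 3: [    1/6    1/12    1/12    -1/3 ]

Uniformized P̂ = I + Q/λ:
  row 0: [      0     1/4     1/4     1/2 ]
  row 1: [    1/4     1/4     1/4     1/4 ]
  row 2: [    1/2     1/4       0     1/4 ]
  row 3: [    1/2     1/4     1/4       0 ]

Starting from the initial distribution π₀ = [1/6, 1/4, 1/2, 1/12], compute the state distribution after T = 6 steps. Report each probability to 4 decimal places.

t=0: π = [0.1667, 0.2500, 0.5000, 0.0833]
t=1: π = [0.3542, 0.2500, 0.1250, 0.2708]
t=2: π = [0.2604, 0.2500, 0.2188, 0.2708]
t=3: π = [0.3073, 0.2500, 0.1953, 0.2474]
t=4: π = [0.2839, 0.2500, 0.2012, 0.2650]
t=5: π = [0.2956, 0.2500, 0.1997, 0.2547]
t=6: π = [0.2897, 0.2500, 0.2001, 0.2602]

π = [0.2897, 0.2500, 0.2001, 0.2602]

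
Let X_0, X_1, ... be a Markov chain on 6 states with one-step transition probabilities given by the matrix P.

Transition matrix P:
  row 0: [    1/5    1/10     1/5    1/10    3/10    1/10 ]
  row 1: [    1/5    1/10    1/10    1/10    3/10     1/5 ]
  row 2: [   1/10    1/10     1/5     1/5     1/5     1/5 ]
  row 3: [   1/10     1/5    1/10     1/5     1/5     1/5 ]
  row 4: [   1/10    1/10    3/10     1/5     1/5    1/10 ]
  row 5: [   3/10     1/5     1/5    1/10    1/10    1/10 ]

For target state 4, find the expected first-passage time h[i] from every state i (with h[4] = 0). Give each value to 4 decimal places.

h = [4.1513, 4.1798, 4.6993, 4.6474, 0.0000, 4.9844]

First-step conditioning: h[4] = 0; for i ≠ 4, h[i] = 1 + Σ_k P[i][k]·h[k].
  h[0] = 1 + 1/5·h[0] + 1/10·h[1] + 1/5·h[2] + 1/10·h[3] + 1/10·h[5]
  h[1] = 1 + 1/5·h[0] + 1/10·h[1] + 1/10·h[2] + 1/10·h[3] + 1/5·h[5]
  h[2] = 1 + 1/10·h[0] + 1/10·h[1] + 1/5·h[2] + 1/5·h[3] + 1/5·h[5]
  h[3] = 1 + 1/10·h[0] + 1/5·h[1] + 1/10·h[2] + 1/5·h[3] + 1/5·h[5]
  h[5] = 1 + 3/10·h[0] + 1/5·h[1] + 1/5·h[2] + 1/10·h[3] + 1/10·h[5]
Solving the 5×5 linear system over states ≠ 4 gives exactly h = [9029/2175, 9091/2175, 3407/725, 10108/2175, 0, 10841/2175] (h[4] = 0 is the target).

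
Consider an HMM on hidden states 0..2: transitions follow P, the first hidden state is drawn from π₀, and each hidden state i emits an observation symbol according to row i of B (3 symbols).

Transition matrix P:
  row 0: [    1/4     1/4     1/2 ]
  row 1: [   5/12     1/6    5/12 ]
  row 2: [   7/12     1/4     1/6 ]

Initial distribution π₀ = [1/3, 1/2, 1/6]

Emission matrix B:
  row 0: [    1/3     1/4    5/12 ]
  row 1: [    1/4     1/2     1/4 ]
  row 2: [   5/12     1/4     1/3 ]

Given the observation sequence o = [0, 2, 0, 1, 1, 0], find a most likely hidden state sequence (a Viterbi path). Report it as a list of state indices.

t=0: δ = [1.111e-01, 1.250e-01, 6.944e-02]  (obs o_0=0)
t=1: δ = [2.170e-02, 6.944e-03, 1.852e-02]  ψ = [1, 0, 0]  (obs o_1=2)
t=2: δ = [3.601e-03, 1.356e-03, 4.521e-03]  ψ = [2, 0, 0]  (obs o_2=0)
t=3: δ = [6.593e-04, 5.651e-04, 4.501e-04]  ψ = [2, 2, 0]  (obs o_3=1)
t=4: δ = [6.564e-05, 8.242e-05, 8.242e-05]  ψ = [2, 0, 0]  (obs o_4=1)
t=5: δ = [1.603e-05, 5.151e-06, 1.431e-05]  ψ = [2, 2, 1]  (obs o_5=0)
backtrack: best end state = 0; path = [1, 0, 2, 0, 2, 0]

path = [1, 0, 2, 0, 2, 0]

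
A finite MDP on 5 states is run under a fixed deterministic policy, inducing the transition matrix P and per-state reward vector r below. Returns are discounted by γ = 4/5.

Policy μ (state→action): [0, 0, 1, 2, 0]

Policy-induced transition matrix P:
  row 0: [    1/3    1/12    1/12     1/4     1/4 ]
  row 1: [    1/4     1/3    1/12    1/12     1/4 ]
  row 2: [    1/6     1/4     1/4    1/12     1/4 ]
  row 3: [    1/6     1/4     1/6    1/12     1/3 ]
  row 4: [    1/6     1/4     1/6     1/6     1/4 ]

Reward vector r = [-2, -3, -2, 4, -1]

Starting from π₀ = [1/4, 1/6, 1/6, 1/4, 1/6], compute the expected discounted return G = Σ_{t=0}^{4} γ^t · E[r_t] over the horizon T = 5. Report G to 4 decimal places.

t=0: π = [0.2500, 0.1667, 0.1667, 0.2500, 0.1667], E[r] = -0.5000, γ^t·E[r] = -0.500000, running G = -0.500000
t=1: π = [0.2222, 0.2222, 0.1458, 0.1389, 0.2708], E[r] = -1.1181, γ^t·E[r] = -0.894444, running G = -1.394444
t=2: π = [0.2222, 0.2315, 0.1418, 0.1429, 0.2616], E[r] = -1.1123, γ^t·E[r] = -0.711852, running G = -2.106296
t=3: π = [0.2230, 0.2323, 0.1407, 0.1422, 0.2619], E[r] = -1.1173, γ^t·E[r] = -0.572074, running G = -2.678370
t=4: π = [0.2232, 0.2322, 0.1405, 0.1423, 0.2618], E[r] = -1.1164, γ^t·E[r] = -0.457274, running G = -3.135644

G = -3.1356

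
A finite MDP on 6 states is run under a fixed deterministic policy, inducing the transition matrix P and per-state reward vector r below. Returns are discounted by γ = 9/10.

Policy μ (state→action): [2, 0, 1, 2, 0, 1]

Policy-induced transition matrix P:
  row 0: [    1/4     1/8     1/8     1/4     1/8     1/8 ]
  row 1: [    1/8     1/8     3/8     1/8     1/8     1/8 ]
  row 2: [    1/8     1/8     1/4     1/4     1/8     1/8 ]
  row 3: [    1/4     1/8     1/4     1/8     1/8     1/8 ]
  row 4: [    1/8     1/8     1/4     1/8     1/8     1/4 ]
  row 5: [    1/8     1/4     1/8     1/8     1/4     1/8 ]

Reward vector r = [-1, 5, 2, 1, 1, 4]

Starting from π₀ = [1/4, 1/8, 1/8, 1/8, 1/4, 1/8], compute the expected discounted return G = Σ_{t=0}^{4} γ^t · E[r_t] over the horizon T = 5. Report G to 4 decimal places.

t=0: π = [0.2500, 0.1250, 0.1250, 0.1250, 0.2500, 0.1250], E[r] = 1.5000, γ^t·E[r] = 1.500000, running G = 1.500000
t=1: π = [0.1719, 0.1406, 0.2188, 0.1719, 0.1406, 0.1563], E[r] = 1.9063, γ^t·E[r] = 1.715625, running G = 3.215625
t=2: π = [0.1680, 0.1445, 0.2266, 0.1738, 0.1445, 0.1426], E[r] = 1.8965, γ^t·E[r] = 1.536152, running G = 4.751777
t=3: π = [0.1677, 0.1428, 0.2292, 0.1743, 0.1428, 0.1431], E[r] = 1.8943, γ^t·E[r] = 1.380935, running G = 6.132713
t=4: π = [0.1678, 0.1429, 0.2290, 0.1746, 0.1429, 0.1429], E[r] = 1.8936, γ^t·E[r] = 1.242381, running G = 7.375094

G = 7.3751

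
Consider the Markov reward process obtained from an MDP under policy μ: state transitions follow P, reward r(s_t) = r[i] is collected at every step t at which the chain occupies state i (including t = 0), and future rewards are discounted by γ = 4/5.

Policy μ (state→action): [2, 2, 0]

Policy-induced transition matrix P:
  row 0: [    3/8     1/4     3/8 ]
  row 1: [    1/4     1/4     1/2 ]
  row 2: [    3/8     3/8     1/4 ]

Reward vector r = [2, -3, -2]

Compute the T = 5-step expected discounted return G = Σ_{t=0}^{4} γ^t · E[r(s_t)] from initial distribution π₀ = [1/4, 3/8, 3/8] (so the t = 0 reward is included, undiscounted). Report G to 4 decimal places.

G = -3.6374

t=0: π = [0.2500, 0.3750, 0.3750], E[r] = -1.3750, γ^t·E[r] = -1.375000, running G = -1.375000
t=1: π = [0.3281, 0.2969, 0.3750], E[r] = -0.9844, γ^t·E[r] = -0.787500, running G = -2.162500
t=2: π = [0.3379, 0.2969, 0.3652], E[r] = -0.9453, γ^t·E[r] = -0.605000, running G = -2.767500
t=3: π = [0.3379, 0.2957, 0.3665], E[r] = -0.9441, γ^t·E[r] = -0.483375, running G = -3.250875
t=4: π = [0.3380, 0.2958, 0.3661], E[r] = -0.9436, γ^t·E[r] = -0.386513, running G = -3.637388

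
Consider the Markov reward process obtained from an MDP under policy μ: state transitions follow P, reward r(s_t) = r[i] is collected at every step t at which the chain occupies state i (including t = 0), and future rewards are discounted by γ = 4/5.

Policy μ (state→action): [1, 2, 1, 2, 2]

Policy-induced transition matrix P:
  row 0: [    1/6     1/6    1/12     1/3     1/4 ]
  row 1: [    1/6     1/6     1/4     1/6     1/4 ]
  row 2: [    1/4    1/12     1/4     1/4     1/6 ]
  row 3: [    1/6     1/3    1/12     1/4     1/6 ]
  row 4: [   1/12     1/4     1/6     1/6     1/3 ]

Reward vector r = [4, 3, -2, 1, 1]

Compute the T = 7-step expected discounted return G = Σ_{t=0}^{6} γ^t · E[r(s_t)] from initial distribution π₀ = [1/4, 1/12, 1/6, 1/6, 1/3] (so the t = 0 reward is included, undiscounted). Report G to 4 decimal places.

G = 5.5758

t=0: π = [0.2500, 0.0833, 0.1667, 0.1667, 0.3333], E[r] = 1.4167, γ^t·E[r] = 1.416667, running G = 1.416667
t=1: π = [0.1528, 0.2083, 0.1528, 0.2361, 0.2500], E[r] = 1.4167, γ^t·E[r] = 1.133333, running G = 2.550000
t=2: π = [0.1586, 0.2141, 0.1644, 0.2245, 0.2384], E[r] = 1.4109, γ^t·E[r] = 0.902963, running G = 3.452963
t=3: π = [0.1605, 0.2103, 0.1663, 0.2255, 0.2375], E[r] = 1.4032, γ^t·E[r] = 0.718420, running G = 4.171383
t=4: π = [0.1607, 0.2102, 0.1659, 0.2261, 0.2371], E[r] = 1.4049, γ^t·E[r] = 0.575460, running G = 4.746843
t=5: π = [0.1607, 0.2103, 0.1658, 0.2261, 0.2371], E[r] = 1.4054, γ^t·E[r] = 0.460533, running G = 5.207375
t=6: π = [0.1607, 0.2103, 0.1658, 0.2261, 0.2371], E[r] = 1.4055, γ^t·E[r] = 0.368433, running G = 5.575808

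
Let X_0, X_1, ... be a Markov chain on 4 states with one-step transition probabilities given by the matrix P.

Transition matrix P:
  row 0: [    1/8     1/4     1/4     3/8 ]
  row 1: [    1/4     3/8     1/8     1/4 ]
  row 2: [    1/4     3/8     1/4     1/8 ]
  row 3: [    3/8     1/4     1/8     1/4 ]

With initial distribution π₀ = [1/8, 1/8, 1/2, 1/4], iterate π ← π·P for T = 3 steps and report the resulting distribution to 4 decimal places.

π = [0.2520, 0.3125, 0.1782, 0.2573]

t=0: π = [0.1250, 0.1250, 0.5000, 0.2500]
t=1: π = [0.2656, 0.3281, 0.2031, 0.2031]
t=2: π = [0.2422, 0.3164, 0.1836, 0.2578]
t=3: π = [0.2520, 0.3125, 0.1782, 0.2573]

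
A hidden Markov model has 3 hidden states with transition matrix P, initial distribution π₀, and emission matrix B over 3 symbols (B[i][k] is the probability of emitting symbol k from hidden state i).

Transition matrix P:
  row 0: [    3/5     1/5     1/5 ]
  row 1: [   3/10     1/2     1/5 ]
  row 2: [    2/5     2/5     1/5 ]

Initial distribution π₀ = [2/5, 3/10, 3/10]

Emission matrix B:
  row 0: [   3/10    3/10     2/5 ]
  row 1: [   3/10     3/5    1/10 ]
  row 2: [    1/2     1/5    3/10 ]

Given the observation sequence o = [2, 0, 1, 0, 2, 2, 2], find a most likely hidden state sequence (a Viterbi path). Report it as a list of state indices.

t=0: δ = [1.600e-01, 3.000e-02, 9.000e-02]  (obs o_0=2)
t=1: δ = [2.880e-02, 1.080e-02, 1.600e-02]  ψ = [0, 2, 0]  (obs o_1=0)
t=2: δ = [5.184e-03, 3.840e-03, 1.152e-03]  ψ = [0, 2, 0]  (obs o_2=1)
t=3: δ = [9.331e-04, 5.760e-04, 5.184e-04]  ψ = [0, 1, 0]  (obs o_3=0)
t=4: δ = [2.239e-04, 2.880e-05, 5.599e-05]  ψ = [0, 1, 0]  (obs o_4=2)
t=5: δ = [5.375e-05, 4.479e-06, 1.344e-05]  ψ = [0, 0, 0]  (obs o_5=2)
t=6: δ = [1.290e-05, 1.075e-06, 3.225e-06]  ψ = [0, 0, 0]  (obs o_6=2)
backtrack: best end state = 0; path = [0, 0, 0, 0, 0, 0, 0]

path = [0, 0, 0, 0, 0, 0, 0]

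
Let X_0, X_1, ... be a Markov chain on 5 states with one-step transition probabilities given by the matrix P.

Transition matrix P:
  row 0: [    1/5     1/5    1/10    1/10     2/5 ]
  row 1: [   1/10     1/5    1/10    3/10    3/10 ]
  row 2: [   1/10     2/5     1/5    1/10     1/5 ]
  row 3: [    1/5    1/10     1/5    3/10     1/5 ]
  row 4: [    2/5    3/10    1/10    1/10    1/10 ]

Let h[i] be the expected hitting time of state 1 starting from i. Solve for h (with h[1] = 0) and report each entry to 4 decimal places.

First-step conditioning: h[1] = 0; for i ≠ 1, h[i] = 1 + Σ_k P[i][k]·h[k].
  h[0] = 1 + 1/5·h[0] + 1/10·h[2] + 1/10·h[3] + 2/5·h[4]
  h[2] = 1 + 1/10·h[0] + 1/5·h[2] + 1/10·h[3] + 1/5·h[4]
  h[3] = 1 + 1/5·h[0] + 1/5·h[2] + 3/10·h[3] + 1/5·h[4]
  h[4] = 1 + 2/5·h[0] + 1/10·h[2] + 1/10·h[3] + 1/10·h[4]
Solving the 4×4 linear system over states ≠ 1 gives exactly h = [1040/249, 0, 2480/747, 3490/747, 320/83] (h[1] = 0 is the target).

h = [4.1767, 0.0000, 3.3199, 4.6720, 3.8554]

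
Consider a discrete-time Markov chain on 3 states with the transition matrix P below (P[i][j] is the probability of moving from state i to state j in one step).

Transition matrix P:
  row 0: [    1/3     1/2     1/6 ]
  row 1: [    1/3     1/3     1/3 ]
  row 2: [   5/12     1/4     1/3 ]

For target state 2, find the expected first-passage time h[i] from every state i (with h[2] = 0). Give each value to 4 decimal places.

First-step conditioning: h[2] = 0; for i ≠ 2, h[i] = 1 + Σ_k P[i][k]·h[k].
  h[0] = 1 + 1/3·h[0] + 1/2·h[1]
  h[1] = 1 + 1/3·h[0] + 1/3·h[1]
Solving the 2×2 linear system over states ≠ 2 gives exactly h = [21/5, 18/5, 0] (h[2] = 0 is the target).

h = [4.2000, 3.6000, 0.0000]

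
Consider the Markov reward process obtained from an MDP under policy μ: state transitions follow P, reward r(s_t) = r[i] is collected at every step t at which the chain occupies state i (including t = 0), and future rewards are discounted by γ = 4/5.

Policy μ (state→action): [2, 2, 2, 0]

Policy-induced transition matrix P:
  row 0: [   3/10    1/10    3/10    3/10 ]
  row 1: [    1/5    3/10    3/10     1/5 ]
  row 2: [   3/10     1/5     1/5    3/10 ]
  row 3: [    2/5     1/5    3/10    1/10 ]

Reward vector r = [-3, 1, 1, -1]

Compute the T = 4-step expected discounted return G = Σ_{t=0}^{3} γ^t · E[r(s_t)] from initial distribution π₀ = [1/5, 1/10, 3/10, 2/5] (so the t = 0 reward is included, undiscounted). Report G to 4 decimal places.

t=0: π = [0.2000, 0.1000, 0.3000, 0.4000], E[r] = -0.6000, γ^t·E[r] = -0.600000, running G = -0.600000
t=1: π = [0.3300, 0.1900, 0.2700, 0.2100], E[r] = -0.7400, γ^t·E[r] = -0.592000, running G = -1.192000
t=2: π = [0.3020, 0.1860, 0.2730, 0.2390], E[r] = -0.6860, γ^t·E[r] = -0.439040, running G = -1.631040
t=3: π = [0.3053, 0.1884, 0.2727, 0.2336], E[r] = -0.6884, γ^t·E[r] = -0.352461, running G = -1.983501

G = -1.9835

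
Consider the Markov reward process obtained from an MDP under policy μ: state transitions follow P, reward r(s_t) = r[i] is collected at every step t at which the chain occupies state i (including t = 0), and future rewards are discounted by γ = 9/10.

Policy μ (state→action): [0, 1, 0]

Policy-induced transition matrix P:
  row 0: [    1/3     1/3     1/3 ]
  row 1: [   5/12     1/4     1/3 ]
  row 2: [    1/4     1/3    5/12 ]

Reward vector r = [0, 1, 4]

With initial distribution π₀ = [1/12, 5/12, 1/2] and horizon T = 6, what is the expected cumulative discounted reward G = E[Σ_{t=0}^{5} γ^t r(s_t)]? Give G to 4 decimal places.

G = 8.9482

t=0: π = [0.0833, 0.4167, 0.5000], E[r] = 2.4167, γ^t·E[r] = 2.416667, running G = 2.416667
t=1: π = [0.3264, 0.2986, 0.3750], E[r] = 1.7986, γ^t·E[r] = 1.618750, running G = 4.035417
t=2: π = [0.3270, 0.3084, 0.3646], E[r] = 1.7668, γ^t·E[r] = 1.431094, running G = 5.466510
t=3: π = [0.3287, 0.3076, 0.3637], E[r] = 1.7625, γ^t·E[r] = 1.284855, running G = 6.751366
t=4: π = [0.3287, 0.3077, 0.3636], E[r] = 1.7623, γ^t·E[r] = 1.156225, running G = 7.907591
t=5: π = [0.3287, 0.3077, 0.3636], E[r] = 1.7622, γ^t·E[r] = 1.040585, running G = 8.948176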